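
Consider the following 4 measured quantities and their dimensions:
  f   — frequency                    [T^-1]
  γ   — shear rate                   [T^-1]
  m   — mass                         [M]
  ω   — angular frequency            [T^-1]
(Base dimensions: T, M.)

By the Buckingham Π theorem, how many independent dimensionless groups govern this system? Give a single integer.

2

Exponent matrix [T,M] × [f,γ,m,ω]:
  T: [-1 -1  0 -1]
  M: [ 0  0  1  0]
Row reduction gives pivot columns f,m; rank = 2
n=4, r=2 ⇒ 2 dimensionless groups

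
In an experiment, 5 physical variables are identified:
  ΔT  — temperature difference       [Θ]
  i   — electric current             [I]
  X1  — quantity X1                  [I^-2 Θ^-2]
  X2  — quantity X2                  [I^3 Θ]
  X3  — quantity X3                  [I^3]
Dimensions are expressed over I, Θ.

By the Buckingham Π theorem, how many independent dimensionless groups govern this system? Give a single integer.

3

Dimensional matrix (I×Θ by ΔT×i×X1×X2×X3):
  I: [ 0  1 -2  3  3]
  Θ: [ 1  0 -2  1  0]
RREF → pivots at {ΔT,i} ⇒ r = 2
Π count = n − r = 5 − 2 = 3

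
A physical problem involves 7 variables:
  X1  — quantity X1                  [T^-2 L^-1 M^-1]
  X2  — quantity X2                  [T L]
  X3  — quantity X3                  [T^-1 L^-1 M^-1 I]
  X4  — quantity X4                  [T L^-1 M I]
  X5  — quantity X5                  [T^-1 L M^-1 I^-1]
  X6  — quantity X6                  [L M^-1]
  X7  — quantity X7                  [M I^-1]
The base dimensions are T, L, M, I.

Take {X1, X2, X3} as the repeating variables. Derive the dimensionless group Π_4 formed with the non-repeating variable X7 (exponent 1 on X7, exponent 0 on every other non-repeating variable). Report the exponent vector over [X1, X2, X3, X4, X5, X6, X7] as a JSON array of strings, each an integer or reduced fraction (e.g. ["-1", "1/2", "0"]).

Write exponents as rows T,L,M,I / cols X1,X2,X3,X4,X5,X6,X7:
  T: [-2  1 -1  1 -1  0  0]
  L: [-1  1 -1 -1  1  1  0]
  M: [-1  0 -1  1 -1 -1  1]
  I: [ 0  0  1  1 -1  0 -1]
RREF → pivots at {X1,X2,X3} ⇒ r = 3
Repeat: X1,X2,X3; free: X4,X5,X6,X7
RREF:
  r0: [   1    0    0   -2    2    1    0]
  r1: [   0    1    0   -2    2    2   -1]
  r2: [   0    0    1    1   -1    0   -1]
  r3: [   0    0    0    0    0    0    0]
Fix exponent of X7 at 1, X4 at 0, X5 at 0, X6 at 0; solve each RREF row for its pivot's exponent:
  r0: exp(X1) + (0)·1 = 0 ⇒ exp(X1) = 0
  r1: exp(X2) + (-1)·1 = 0 ⇒ exp(X2) = 1
  r2: exp(X3) + (-1)·1 = 0 ⇒ exp(X3) = 1
Π_4 = X2 · X3 · X7

["0", "1", "1", "0", "0", "0", "1"]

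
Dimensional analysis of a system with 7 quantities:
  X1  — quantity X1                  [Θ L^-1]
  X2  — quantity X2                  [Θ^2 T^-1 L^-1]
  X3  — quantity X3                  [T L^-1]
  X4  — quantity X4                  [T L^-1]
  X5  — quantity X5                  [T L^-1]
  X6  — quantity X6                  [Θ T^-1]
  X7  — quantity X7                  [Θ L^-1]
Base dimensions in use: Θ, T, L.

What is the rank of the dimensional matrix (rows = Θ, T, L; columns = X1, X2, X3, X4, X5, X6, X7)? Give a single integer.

2

Exponent matrix [Θ,T,L] × [X1,X2,X3,X4,X5,X6,X7]:
  Θ: [ 1  2  0  0  0  1  1]
  T: [ 0 -1  1  1  1 -1  0]
  L: [-1 -1 -1 -1 -1  0 -1]
RREF → pivots at {X1,X2} ⇒ r = 2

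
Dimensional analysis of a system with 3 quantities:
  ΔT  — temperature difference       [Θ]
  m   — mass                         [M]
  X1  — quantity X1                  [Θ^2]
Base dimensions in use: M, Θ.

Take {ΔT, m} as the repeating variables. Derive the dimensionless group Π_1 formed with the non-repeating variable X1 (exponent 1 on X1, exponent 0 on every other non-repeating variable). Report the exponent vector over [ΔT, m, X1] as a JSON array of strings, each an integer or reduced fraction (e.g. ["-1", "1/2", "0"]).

["-2", "0", "1"]

Exponent matrix [M,Θ] × [ΔT,m,X1]:
  M: [ 0  1  0]
  Θ: [ 1  0  2]
RREF → pivots at {ΔT,m} ⇒ r = 2
Pivot set = {ΔT,m}, free = {X1}
RREF:
  r0: [   1    0    2]
  r1: [   0    1    0]
Fix exponent of X1 at 1; solve each RREF row for its pivot's exponent:
  r0: exp(ΔT) + (2)·1 = 0 ⇒ exp(ΔT) = -2
  r1: exp(m) + (0)·1 = 0 ⇒ exp(m) = 0
Π_1 = ΔT^-2 · X1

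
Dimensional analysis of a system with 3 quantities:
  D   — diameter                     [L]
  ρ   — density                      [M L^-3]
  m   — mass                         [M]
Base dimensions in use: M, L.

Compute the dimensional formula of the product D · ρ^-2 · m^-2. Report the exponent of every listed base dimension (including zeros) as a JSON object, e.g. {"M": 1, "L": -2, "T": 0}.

Write exponents as rows M,L / cols D,ρ,m:
  M: [ 0  1  1]
  L: [ 1 -3  0]
  [M]: (1)·0+(-2)·1+(-2)·1 = -4
  [L]: (1)·1+(-2)·-3+(-2)·0 = 7
⇒ M^-4 L^7

{"M": -4, "L": 7}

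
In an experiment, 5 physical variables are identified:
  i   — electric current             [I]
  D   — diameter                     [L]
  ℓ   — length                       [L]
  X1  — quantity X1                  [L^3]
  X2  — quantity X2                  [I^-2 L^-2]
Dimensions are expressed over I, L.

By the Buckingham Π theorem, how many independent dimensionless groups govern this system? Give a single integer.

Dimensional matrix (I×L by i×D×ℓ×X1×X2):
  I: [ 1  0  0  0 -2]
  L: [ 0  1  1  3 -2]
Row reduction gives pivot columns i,D; rank = 2
Π count = n − r = 5 − 2 = 3

3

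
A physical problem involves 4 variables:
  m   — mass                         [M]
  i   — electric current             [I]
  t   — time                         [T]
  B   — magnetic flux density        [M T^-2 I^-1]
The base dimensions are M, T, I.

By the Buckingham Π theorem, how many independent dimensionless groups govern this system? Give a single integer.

Dimensional matrix (M×T×I by m×i×t×B):
  M: [ 1  0  0  1]
  T: [ 0  0  1 -2]
  I: [ 0  1  0 -1]
Echelon form has 3 nonzero rows (pivots: m,i,t)
Π count = n − r = 4 − 3 = 1

1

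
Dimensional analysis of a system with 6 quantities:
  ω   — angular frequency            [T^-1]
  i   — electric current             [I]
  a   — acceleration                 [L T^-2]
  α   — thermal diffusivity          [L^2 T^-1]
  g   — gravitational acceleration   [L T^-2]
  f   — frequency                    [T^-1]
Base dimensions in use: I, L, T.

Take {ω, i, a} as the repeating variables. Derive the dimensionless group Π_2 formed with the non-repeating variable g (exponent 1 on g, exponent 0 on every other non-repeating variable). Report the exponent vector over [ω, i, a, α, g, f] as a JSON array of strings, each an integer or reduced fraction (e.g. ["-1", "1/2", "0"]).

Exponent matrix [I,L,T] × [ω,i,a,α,g,f]:
  I: [ 0  1  0  0  0  0]
  L: [ 0  0  1  2  1  0]
  T: [-1  0 -2 -1 -2 -1]
RREF → pivots at {ω,i,a} ⇒ r = 3
Pivot set = {ω,i,a}, free = {α,g,f}
RREF:
  r0: [   1    0    0   -3    0    1]
  r1: [   0    1    0    0    0    0]
  r2: [   0    0    1    2    1    0]
Fix exponent of g at 1, α at 0, f at 0; solve each RREF row for its pivot's exponent:
  r0: exp(ω) + (0)·1 = 0 ⇒ exp(ω) = 0
  r1: exp(i) + (0)·1 = 0 ⇒ exp(i) = 0
  r2: exp(a) + (1)·1 = 0 ⇒ exp(a) = -1
Π_2 = a^-1 · g

["0", "0", "-1", "0", "1", "0"]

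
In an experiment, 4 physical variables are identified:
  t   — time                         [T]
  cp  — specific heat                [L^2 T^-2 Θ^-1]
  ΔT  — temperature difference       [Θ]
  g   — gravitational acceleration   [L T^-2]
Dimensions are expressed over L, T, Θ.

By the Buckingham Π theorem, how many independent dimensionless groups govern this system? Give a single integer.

Dimensional matrix (L×T×Θ by t×cp×ΔT×g):
  L: [ 0  2  0  1]
  T: [ 1 -2  0 -2]
  Θ: [ 0 -1  1  0]
RREF → pivots at {t,cp,ΔT} ⇒ r = 3
Π count = n − r = 4 − 3 = 1

1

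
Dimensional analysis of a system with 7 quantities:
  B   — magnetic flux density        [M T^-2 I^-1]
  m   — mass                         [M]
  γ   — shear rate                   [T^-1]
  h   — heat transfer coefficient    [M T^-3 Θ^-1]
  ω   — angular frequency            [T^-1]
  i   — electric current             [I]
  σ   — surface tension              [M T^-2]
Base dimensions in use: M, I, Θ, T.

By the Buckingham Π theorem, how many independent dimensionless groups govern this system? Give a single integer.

Write exponents as rows M,I,Θ,T / cols B,m,γ,h,ω,i,σ:
  M: [ 1  1  0  1  0  0  1]
  I: [-1  0  0  0  0  1  0]
  Θ: [ 0  0  0 -1  0  0  0]
  T: [-2  0 -1 -3 -1  0 -2]
Row reduction gives pivot columns B,m,γ,h; rank = 4
n=7, r=4 ⇒ 3 dimensionless groups

3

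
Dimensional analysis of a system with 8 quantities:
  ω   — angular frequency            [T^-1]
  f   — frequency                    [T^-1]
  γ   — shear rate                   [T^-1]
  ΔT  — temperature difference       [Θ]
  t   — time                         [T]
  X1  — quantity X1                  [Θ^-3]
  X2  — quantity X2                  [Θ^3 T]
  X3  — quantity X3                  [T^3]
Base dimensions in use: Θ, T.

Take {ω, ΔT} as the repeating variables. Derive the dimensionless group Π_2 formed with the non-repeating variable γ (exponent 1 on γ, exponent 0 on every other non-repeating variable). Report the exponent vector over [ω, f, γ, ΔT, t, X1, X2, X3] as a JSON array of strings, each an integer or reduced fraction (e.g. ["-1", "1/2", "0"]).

Write exponents as rows Θ,T / cols ω,f,γ,ΔT,t,X1,X2,X3:
  Θ: [ 0  0  0  1  0 -3  3  0]
  T: [-1 -1 -1  0  1  0  1  3]
Echelon form has 2 nonzero rows (pivots: ω,ΔT)
Pivot set = {ω,ΔT}, free = {f,γ,t,X1,X2,X3}
RREF:
  r0: [   1    1    1    0   -1    0   -1   -3]
  r1: [   0    0    0    1    0   -3    3    0]
Fix exponent of γ at 1, f at 0, t at 0, X1 at 0, X2 at 0, X3 at 0; solve each RREF row for its pivot's exponent:
  r0: exp(ω) + (1)·1 = 0 ⇒ exp(ω) = -1
  r1: exp(ΔT) + (0)·1 = 0 ⇒ exp(ΔT) = 0
Π_2 = ω^-1 · γ

["-1", "0", "1", "0", "0", "0", "0", "0"]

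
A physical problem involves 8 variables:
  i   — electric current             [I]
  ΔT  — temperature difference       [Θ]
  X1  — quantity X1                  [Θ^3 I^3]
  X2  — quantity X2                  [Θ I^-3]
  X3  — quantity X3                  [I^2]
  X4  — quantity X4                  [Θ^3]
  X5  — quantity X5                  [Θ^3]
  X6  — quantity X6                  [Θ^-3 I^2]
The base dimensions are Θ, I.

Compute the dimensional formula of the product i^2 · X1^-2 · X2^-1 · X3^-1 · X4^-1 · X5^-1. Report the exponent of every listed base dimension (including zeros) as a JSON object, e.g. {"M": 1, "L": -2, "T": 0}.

Exponent matrix [Θ,I] × [i,ΔT,X1,X2,X3,X4,X5,X6]:
  Θ: [ 0  1  3  1  0  3  3 -3]
  I: [ 1  0  3 -3  2  0  0  2]
  [Θ]: (2)·0+(-2)·3+(-1)·1+(-1)·0+(-1)·3+(-1)·3 = -13
  [I]: (2)·1+(-2)·3+(-1)·-3+(-1)·2+(-1)·0+(-1)·0 = -3
⇒ Θ^-13 I^-3

{"Θ": -13, "I": -3}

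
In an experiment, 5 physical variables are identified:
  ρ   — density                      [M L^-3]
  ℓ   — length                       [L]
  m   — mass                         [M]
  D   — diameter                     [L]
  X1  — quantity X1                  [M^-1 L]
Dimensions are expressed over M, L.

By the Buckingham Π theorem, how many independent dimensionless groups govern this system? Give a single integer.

Exponent matrix [M,L] × [ρ,ℓ,m,D,X1]:
  M: [ 1  0  1  0 -1]
  L: [-3  1  0  1  1]
Echelon form has 2 nonzero rows (pivots: ρ,ℓ)
5 vars − rank 2 = 3 Π groups

3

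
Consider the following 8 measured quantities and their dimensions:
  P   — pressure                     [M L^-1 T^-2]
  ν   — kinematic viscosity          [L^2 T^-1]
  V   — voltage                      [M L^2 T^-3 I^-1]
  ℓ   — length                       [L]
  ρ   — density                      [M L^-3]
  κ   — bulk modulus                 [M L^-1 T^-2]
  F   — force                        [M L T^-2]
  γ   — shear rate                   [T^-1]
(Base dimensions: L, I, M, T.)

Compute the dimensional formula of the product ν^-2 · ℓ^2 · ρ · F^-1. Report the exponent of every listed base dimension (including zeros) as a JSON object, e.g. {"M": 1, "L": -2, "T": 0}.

{"L": -6, "I": 0, "M": 0, "T": 4}

Write exponents as rows L,I,M,T / cols P,ν,V,ℓ,ρ,κ,F,γ:
  L: [-1  2  2  1 -3 -1  1  0]
  I: [ 0  0 -1  0  0  0  0  0]
  M: [ 1  0  1  0  1  1  1  0]
  T: [-2 -1 -3  0  0 -2 -2 -1]
  [L]: (-2)·2+(2)·1+(1)·-3+(-1)·1 = -6
  [I]: (-2)·0+(2)·0+(1)·0+(-1)·0 = 0
  [M]: (-2)·0+(2)·0+(1)·1+(-1)·1 = 0
  [T]: (-2)·-1+(2)·0+(1)·0+(-1)·-2 = 4
⇒ L^-6 T^4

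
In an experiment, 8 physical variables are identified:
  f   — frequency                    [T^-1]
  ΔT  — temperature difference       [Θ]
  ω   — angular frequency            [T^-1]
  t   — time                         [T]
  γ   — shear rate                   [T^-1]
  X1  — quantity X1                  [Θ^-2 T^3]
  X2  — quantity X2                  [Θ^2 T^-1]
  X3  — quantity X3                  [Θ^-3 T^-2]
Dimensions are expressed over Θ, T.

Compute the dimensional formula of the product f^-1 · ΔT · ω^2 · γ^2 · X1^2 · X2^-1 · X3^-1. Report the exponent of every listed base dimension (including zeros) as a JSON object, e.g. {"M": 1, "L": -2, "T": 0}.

Dimensional matrix (Θ×T by f×ΔT×ω×t×γ×X1×X2×X3):
  Θ: [ 0  1  0  0  0 -2  2 -3]
  T: [-1  0 -1  1 -1  3 -1 -2]
  [Θ]: (-1)·0+(1)·1+(2)·0+(2)·0+(2)·-2+(-1)·2+(-1)·-3 = -2
  [T]: (-1)·-1+(1)·0+(2)·-1+(2)·-1+(2)·3+(-1)·-1+(-1)·-2 = 6
⇒ Θ^-2 T^6

{"Θ": -2, "T": 6}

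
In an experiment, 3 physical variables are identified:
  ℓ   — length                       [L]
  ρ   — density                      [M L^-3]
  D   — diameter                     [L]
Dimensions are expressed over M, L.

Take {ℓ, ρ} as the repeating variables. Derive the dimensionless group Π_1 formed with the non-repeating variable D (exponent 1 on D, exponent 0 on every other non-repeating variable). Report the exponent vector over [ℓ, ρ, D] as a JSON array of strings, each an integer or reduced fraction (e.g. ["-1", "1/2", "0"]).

Dimensional matrix (M×L by ℓ×ρ×D):
  M: [ 0  1  0]
  L: [ 1 -3  1]
Echelon form has 2 nonzero rows (pivots: ℓ,ρ)
Repeat: ℓ,ρ; free: D
RREF:
  r0: [   1    0    1]
  r1: [   0    1    0]
Fix exponent of D at 1; solve each RREF row for its pivot's exponent:
  r0: exp(ℓ) + (1)·1 = 0 ⇒ exp(ℓ) = -1
  r1: exp(ρ) + (0)·1 = 0 ⇒ exp(ρ) = 0
Π_1 = ℓ^-1 · D

["-1", "0", "1"]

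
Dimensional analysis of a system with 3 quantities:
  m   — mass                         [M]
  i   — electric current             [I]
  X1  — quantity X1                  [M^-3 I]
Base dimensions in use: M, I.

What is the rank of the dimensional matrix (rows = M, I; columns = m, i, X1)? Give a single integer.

2

Dimensional matrix (M×I by m×i×X1):
  M: [ 1  0 -3]
  I: [ 0  1  1]
Row reduction gives pivot columns m,i; rank = 2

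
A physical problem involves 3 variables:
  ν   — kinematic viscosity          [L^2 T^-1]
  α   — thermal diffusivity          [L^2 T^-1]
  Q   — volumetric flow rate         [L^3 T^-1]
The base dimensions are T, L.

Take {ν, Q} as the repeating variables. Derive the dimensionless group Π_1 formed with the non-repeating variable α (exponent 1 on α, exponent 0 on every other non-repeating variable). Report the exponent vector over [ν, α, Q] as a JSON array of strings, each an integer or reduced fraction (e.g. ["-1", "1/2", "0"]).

Exponent matrix [T,L] × [ν,α,Q]:
  T: [-1 -1 -1]
  L: [ 2  2  3]
RREF → pivots at {ν,Q} ⇒ r = 2
Pivot set = {ν,Q}, free = {α}
RREF:
  r0: [   1    1    0]
  r1: [   0    0    1]
Fix exponent of α at 1; solve each RREF row for its pivot's exponent:
  r0: exp(ν) + (1)·1 = 0 ⇒ exp(ν) = -1
  r1: exp(Q) + (0)·1 = 0 ⇒ exp(Q) = 0
Π_1 = ν^-1 · α

["-1", "1", "0"]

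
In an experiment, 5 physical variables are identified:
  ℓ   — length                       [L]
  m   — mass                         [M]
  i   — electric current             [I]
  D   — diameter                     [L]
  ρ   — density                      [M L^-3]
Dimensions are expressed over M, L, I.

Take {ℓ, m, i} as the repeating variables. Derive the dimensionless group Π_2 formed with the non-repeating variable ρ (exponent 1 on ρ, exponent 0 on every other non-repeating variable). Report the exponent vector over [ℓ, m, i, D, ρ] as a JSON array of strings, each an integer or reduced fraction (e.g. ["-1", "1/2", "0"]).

["3", "-1", "0", "0", "1"]

Write exponents as rows M,L,I / cols ℓ,m,i,D,ρ:
  M: [ 0  1  0  0  1]
  L: [ 1  0  0  1 -3]
  I: [ 0  0  1  0  0]
Row reduction gives pivot columns ℓ,m,i; rank = 3
Pivot set = {ℓ,m,i}, free = {D,ρ}
RREF:
  r0: [   1    0    0    1   -3]
  r1: [   0    1    0    0    1]
  r2: [   0    0    1    0    0]
Fix exponent of ρ at 1, D at 0; solve each RREF row for its pivot's exponent:
  r0: exp(ℓ) + (-3)·1 = 0 ⇒ exp(ℓ) = 3
  r1: exp(m) + (1)·1 = 0 ⇒ exp(m) = -1
  r2: exp(i) + (0)·1 = 0 ⇒ exp(i) = 0
Π_2 = ℓ^3 · m^-1 · ρ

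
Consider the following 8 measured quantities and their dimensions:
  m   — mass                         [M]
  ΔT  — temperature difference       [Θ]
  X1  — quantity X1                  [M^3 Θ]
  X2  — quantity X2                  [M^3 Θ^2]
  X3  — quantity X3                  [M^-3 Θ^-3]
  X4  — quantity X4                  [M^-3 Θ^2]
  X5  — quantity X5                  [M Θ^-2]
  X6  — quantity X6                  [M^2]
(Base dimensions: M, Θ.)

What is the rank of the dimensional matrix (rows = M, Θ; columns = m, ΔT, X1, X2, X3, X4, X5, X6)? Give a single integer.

Exponent matrix [M,Θ] × [m,ΔT,X1,X2,X3,X4,X5,X6]:
  M: [ 1  0  3  3 -3 -3  1  2]
  Θ: [ 0  1  1  2 -3  2 -2  0]
Row reduction gives pivot columns m,ΔT; rank = 2

2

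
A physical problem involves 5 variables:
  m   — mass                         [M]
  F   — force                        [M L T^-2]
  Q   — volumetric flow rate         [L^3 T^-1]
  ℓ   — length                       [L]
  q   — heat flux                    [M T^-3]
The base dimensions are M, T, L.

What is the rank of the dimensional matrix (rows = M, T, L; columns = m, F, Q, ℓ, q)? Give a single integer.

Dimensional matrix (M×T×L by m×F×Q×ℓ×q):
  M: [ 1  1  0  0  1]
  T: [ 0 -2 -1  0 -3]
  L: [ 0  1  3  1  0]
Echelon form has 3 nonzero rows (pivots: m,F,Q)

3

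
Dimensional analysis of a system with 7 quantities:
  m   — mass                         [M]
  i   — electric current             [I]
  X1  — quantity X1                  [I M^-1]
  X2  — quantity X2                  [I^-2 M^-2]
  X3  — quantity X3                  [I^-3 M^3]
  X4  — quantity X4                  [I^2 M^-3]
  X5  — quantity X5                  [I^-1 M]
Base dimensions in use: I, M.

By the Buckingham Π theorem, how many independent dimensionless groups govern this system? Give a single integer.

5

Dimensional matrix (I×M by m×i×X1×X2×X3×X4×X5):
  I: [ 0  1  1 -2 -3  2 -1]
  M: [ 1  0 -1 -2  3 -3  1]
Row reduction gives pivot columns m,i; rank = 2
Π count = n − r = 7 − 2 = 5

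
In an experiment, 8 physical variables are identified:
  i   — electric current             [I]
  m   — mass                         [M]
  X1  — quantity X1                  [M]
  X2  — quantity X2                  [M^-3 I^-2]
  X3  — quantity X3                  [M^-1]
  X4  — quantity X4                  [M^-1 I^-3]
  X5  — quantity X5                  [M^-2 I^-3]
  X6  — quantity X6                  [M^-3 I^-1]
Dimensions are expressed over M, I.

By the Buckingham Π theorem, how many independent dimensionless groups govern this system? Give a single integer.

6

Dimensional matrix (M×I by i×m×X1×X2×X3×X4×X5×X6):
  M: [ 0  1  1 -3 -1 -1 -2 -3]
  I: [ 1  0  0 -2  0 -3 -3 -1]
RREF → pivots at {i,m} ⇒ r = 2
8 vars − rank 2 = 6 Π groups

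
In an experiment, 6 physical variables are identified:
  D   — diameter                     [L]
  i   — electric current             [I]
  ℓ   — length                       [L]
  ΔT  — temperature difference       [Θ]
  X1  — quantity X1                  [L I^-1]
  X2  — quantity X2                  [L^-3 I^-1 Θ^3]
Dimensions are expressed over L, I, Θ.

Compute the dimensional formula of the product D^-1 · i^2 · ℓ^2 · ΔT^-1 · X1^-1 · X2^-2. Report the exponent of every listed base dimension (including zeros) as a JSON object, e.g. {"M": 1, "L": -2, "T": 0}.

Dimensional matrix (L×I×Θ by D×i×ℓ×ΔT×X1×X2):
  L: [ 1  0  1  0  1 -3]
  I: [ 0  1  0  0 -1 -1]
  Θ: [ 0  0  0  1  0  3]
  [L]: (-1)·1+(2)·0+(2)·1+(-1)·0+(-1)·1+(-2)·-3 = 6
  [I]: (-1)·0+(2)·1+(2)·0+(-1)·0+(-1)·-1+(-2)·-1 = 5
  [Θ]: (-1)·0+(2)·0+(2)·0+(-1)·1+(-1)·0+(-2)·3 = -7
⇒ L^6 I^5 Θ^-7

{"L": 6, "I": 5, "Θ": -7}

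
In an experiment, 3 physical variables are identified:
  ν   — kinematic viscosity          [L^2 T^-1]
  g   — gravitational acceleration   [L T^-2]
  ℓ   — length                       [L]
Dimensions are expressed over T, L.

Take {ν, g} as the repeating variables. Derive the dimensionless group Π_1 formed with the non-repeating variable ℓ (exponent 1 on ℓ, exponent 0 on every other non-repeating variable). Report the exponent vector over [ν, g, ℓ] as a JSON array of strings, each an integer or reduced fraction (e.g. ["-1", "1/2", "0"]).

["-2/3", "1/3", "1"]

Dimensional matrix (T×L by ν×g×ℓ):
  T: [-1 -2  0]
  L: [ 2  1  1]
Row reduction gives pivot columns ν,g; rank = 2
Repeat: ν,g; free: ℓ
RREF:
  r0: [   1    0  2/3]
  r1: [   0    1 -1/3]
Fix exponent of ℓ at 1; solve each RREF row for its pivot's exponent:
  r0: exp(ν) + (2/3)·1 = 0 ⇒ exp(ν) = -2/3
  r1: exp(g) + (-1/3)·1 = 0 ⇒ exp(g) = 1/3
Π_1 = ν^(-2/3) · g^(1/3) · ℓ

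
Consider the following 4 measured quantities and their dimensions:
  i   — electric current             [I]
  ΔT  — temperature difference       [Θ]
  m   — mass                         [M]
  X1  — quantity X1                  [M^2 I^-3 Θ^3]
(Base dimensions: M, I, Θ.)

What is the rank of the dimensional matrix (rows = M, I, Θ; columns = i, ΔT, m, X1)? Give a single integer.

3

Exponent matrix [M,I,Θ] × [i,ΔT,m,X1]:
  M: [ 0  0  1  2]
  I: [ 1  0  0 -3]
  Θ: [ 0  1  0  3]
Row reduction gives pivot columns i,ΔT,m; rank = 3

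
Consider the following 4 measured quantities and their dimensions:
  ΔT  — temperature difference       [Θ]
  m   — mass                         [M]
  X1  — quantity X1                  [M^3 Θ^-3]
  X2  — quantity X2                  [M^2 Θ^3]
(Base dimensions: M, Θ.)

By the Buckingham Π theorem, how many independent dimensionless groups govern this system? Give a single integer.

Write exponents as rows M,Θ / cols ΔT,m,X1,X2:
  M: [ 0  1  3  2]
  Θ: [ 1  0 -3  3]
Echelon form has 2 nonzero rows (pivots: ΔT,m)
4 vars − rank 2 = 2 Π groups

2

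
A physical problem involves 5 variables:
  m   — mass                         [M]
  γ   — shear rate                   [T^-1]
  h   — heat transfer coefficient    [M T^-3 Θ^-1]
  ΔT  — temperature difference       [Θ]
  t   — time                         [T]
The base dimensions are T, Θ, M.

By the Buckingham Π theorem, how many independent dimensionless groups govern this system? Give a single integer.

2

Dimensional matrix (T×Θ×M by m×γ×h×ΔT×t):
  T: [ 0 -1 -3  0  1]
  Θ: [ 0  0 -1  1  0]
  M: [ 1  0  1  0  0]
Echelon form has 3 nonzero rows (pivots: m,γ,h)
5 vars − rank 3 = 2 Π groups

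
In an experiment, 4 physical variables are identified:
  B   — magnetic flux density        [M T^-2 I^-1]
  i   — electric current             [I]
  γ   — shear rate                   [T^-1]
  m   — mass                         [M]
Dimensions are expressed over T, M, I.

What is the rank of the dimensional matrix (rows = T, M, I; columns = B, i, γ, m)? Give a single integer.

3

Exponent matrix [T,M,I] × [B,i,γ,m]:
  T: [-2  0 -1  0]
  M: [ 1  0  0  1]
  I: [-1  1  0  0]
RREF → pivots at {B,i,γ} ⇒ r = 3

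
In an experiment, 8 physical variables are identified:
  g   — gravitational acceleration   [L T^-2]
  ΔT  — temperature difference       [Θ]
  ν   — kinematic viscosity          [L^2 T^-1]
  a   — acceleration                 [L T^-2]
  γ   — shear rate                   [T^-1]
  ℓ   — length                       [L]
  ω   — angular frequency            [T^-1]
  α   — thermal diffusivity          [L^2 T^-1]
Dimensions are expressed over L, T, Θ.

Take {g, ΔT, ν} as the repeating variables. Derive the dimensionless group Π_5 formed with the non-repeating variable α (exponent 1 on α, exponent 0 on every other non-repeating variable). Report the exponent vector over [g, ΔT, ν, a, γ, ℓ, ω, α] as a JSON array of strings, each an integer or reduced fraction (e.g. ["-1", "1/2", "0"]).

["0", "0", "-1", "0", "0", "0", "0", "1"]

Exponent matrix [L,T,Θ] × [g,ΔT,ν,a,γ,ℓ,ω,α]:
  L: [ 1  0  2  1  0  1  0  2]
  T: [-2  0 -1 -2 -1  0 -1 -1]
  Θ: [ 0  1  0  0  0  0  0  0]
Echelon form has 3 nonzero rows (pivots: g,ΔT,ν)
Repeat: g,ΔT,ν; free: a,γ,ℓ,ω,α
RREF:
  r0: [   1    0    0    1  2/3 -1/3  2/3    0]
  r1: [   0    1    0    0    0    0    0    0]
  r2: [   0    0    1    0 -1/3  2/3 -1/3    1]
Fix exponent of α at 1, a at 0, γ at 0, ℓ at 0, ω at 0; solve each RREF row for its pivot's exponent:
  r0: exp(g) + (0)·1 = 0 ⇒ exp(g) = 0
  r1: exp(ΔT) + (0)·1 = 0 ⇒ exp(ΔT) = 0
  r2: exp(ν) + (1)·1 = 0 ⇒ exp(ν) = -1
Π_5 = ν^-1 · α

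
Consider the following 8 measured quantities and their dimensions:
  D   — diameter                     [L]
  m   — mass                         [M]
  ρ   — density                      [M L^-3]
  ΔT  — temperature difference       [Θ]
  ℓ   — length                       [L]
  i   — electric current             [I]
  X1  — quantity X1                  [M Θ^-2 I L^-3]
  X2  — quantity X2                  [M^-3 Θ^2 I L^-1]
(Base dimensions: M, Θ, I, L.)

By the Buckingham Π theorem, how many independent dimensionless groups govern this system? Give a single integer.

4

Write exponents as rows M,Θ,I,L / cols D,m,ρ,ΔT,ℓ,i,X1,X2:
  M: [ 0  1  1  0  0  0  1 -3]
  Θ: [ 0  0  0  1  0  0 -2  2]
  I: [ 0  0  0  0  0  1  1  1]
  L: [ 1  0 -3  0  1  0 -3 -1]
RREF → pivots at {D,m,ΔT,i} ⇒ r = 4
8 vars − rank 4 = 4 Π groups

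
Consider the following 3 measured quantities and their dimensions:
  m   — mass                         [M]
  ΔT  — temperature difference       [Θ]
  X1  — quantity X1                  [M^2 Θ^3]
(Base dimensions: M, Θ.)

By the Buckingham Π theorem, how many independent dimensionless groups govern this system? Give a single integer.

1

Exponent matrix [M,Θ] × [m,ΔT,X1]:
  M: [ 1  0  2]
  Θ: [ 0  1  3]
Row reduction gives pivot columns m,ΔT; rank = 2
3 vars − rank 2 = 1 Π group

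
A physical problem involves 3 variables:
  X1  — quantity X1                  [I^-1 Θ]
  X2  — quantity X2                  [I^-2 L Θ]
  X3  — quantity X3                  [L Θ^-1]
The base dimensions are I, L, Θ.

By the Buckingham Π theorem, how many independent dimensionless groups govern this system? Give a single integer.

1

Exponent matrix [I,L,Θ] × [X1,X2,X3]:
  I: [-1 -2  0]
  L: [ 0  1  1]
  Θ: [ 1  1 -1]
Row reduction gives pivot columns X1,X2; rank = 2
3 vars − rank 2 = 1 Π group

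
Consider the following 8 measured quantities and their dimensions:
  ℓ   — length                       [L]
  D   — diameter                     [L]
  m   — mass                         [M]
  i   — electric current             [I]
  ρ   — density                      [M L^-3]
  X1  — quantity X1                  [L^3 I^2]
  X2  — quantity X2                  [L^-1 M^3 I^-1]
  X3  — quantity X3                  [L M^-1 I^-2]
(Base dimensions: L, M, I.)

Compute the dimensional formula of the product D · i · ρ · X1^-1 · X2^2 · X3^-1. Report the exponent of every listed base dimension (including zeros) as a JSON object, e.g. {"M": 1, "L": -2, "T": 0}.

Exponent matrix [L,M,I] × [ℓ,D,m,i,ρ,X1,X2,X3]:
  L: [ 1  1  0  0 -3  3 -1  1]
  M: [ 0  0  1  0  1  0  3 -1]
  I: [ 0  0  0  1  0  2 -1 -2]
  [L]: (1)·1+(1)·0+(1)·-3+(-1)·3+(2)·-1+(-1)·1 = -8
  [M]: (1)·0+(1)·0+(1)·1+(-1)·0+(2)·3+(-1)·-1 = 8
  [I]: (1)·0+(1)·1+(1)·0+(-1)·2+(2)·-1+(-1)·-2 = -1
⇒ L^-8 M^8 I^-1

{"L": -8, "M": 8, "I": -1}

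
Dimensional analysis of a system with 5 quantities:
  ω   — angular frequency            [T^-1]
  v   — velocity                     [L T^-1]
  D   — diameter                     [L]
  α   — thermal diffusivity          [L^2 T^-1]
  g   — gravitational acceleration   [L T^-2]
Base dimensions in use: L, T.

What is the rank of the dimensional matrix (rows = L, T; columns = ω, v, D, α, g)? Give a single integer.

Write exponents as rows L,T / cols ω,v,D,α,g:
  L: [ 0  1  1  2  1]
  T: [-1 -1  0 -1 -2]
RREF → pivots at {ω,v} ⇒ r = 2

2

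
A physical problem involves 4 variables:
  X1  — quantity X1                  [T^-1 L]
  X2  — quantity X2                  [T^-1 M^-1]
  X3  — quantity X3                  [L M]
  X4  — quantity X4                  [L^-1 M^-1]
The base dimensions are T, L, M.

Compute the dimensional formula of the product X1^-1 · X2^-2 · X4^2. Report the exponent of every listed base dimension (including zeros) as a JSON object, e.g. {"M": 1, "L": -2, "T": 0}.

{"T": 3, "L": -3, "M": 0}

Dimensional matrix (T×L×M by X1×X2×X3×X4):
  T: [-1 -1  0  0]
  L: [ 1  0  1 -1]
  M: [ 0 -1  1 -1]
  [T]: (-1)·-1+(-2)·-1+(2)·0 = 3
  [L]: (-1)·1+(-2)·0+(2)·-1 = -3
  [M]: (-1)·0+(-2)·-1+(2)·-1 = 0
⇒ T^3 L^-3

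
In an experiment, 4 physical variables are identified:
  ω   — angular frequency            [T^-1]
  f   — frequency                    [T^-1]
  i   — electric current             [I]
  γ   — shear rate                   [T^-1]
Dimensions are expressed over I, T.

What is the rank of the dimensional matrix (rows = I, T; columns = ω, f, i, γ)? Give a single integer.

2

Write exponents as rows I,T / cols ω,f,i,γ:
  I: [ 0  0  1  0]
  T: [-1 -1  0 -1]
Row reduction gives pivot columns ω,i; rank = 2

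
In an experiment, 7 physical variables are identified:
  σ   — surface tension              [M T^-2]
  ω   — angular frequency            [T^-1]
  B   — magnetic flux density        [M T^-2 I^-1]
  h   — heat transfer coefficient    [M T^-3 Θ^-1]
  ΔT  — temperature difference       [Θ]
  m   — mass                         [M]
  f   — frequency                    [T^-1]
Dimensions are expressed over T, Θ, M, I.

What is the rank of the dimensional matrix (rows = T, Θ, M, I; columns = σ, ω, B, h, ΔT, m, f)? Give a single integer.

Exponent matrix [T,Θ,M,I] × [σ,ω,B,h,ΔT,m,f]:
  T: [-2 -1 -2 -3  0  0 -1]
  Θ: [ 0  0  0 -1  1  0  0]
  M: [ 1  0  1  1  0  1  0]
  I: [ 0  0 -1  0  0  0  0]
Echelon form has 4 nonzero rows (pivots: σ,ω,B,h)

4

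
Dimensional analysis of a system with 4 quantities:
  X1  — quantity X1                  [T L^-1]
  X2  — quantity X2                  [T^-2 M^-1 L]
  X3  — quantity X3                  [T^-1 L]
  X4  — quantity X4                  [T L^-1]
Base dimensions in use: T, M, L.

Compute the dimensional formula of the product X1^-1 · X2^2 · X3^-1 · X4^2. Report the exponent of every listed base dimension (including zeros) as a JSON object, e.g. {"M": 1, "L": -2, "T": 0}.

{"T": -2, "M": -2, "L": 0}

Dimensional matrix (T×M×L by X1×X2×X3×X4):
  T: [ 1 -2 -1  1]
  M: [ 0 -1  0  0]
  L: [-1  1  1 -1]
  [T]: (-1)·1+(2)·-2+(-1)·-1+(2)·1 = -2
  [M]: (-1)·0+(2)·-1+(-1)·0+(2)·0 = -2
  [L]: (-1)·-1+(2)·1+(-1)·1+(2)·-1 = 0
⇒ T^-2 M^-2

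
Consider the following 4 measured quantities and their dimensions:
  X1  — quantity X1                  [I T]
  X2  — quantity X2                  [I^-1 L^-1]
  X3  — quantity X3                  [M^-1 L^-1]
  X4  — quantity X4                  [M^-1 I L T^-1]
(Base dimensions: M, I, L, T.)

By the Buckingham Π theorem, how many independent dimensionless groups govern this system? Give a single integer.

1

Write exponents as rows M,I,L,T / cols X1,X2,X3,X4:
  M: [ 0  0 -1 -1]
  I: [ 1 -1  0  1]
  L: [ 0 -1 -1  1]
  T: [ 1  0  0 -1]
Row reduction gives pivot columns X1,X2,X3; rank = 3
4 vars − rank 3 = 1 Π group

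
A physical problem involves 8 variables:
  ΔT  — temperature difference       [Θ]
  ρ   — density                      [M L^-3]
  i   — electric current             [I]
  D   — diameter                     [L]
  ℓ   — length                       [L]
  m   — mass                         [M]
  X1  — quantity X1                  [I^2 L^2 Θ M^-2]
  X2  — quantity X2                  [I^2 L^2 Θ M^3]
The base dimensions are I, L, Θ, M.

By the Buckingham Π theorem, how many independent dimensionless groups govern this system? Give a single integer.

4

Exponent matrix [I,L,Θ,M] × [ΔT,ρ,i,D,ℓ,m,X1,X2]:
  I: [ 0  0  1  0  0  0  2  2]
  L: [ 0 -3  0  1  1  0  2  2]
  Θ: [ 1  0  0  0  0  0  1  1]
  M: [ 0  1  0  0  0  1 -2  3]
Row reduction gives pivot columns ΔT,ρ,i,D; rank = 4
n=8, r=4 ⇒ 4 dimensionless groups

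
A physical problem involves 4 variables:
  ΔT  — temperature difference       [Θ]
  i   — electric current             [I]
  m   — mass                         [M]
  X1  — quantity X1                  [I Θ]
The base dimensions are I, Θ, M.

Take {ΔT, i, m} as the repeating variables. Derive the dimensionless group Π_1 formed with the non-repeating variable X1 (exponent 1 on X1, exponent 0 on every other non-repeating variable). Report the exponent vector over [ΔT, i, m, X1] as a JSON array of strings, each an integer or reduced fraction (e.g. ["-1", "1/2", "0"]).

["-1", "-1", "0", "1"]

Dimensional matrix (I×Θ×M by ΔT×i×m×X1):
  I: [ 0  1  0  1]
  Θ: [ 1  0  0  1]
  M: [ 0  0  1  0]
Row reduction gives pivot columns ΔT,i,m; rank = 3
Repeat: ΔT,i,m; free: X1
RREF:
  r0: [   1    0    0    1]
  r1: [   0    1    0    1]
  r2: [   0    0    1    0]
Fix exponent of X1 at 1; solve each RREF row for its pivot's exponent:
  r0: exp(ΔT) + (1)·1 = 0 ⇒ exp(ΔT) = -1
  r1: exp(i) + (1)·1 = 0 ⇒ exp(i) = -1
  r2: exp(m) + (0)·1 = 0 ⇒ exp(m) = 0
Π_1 = ΔT^-1 · i^-1 · X1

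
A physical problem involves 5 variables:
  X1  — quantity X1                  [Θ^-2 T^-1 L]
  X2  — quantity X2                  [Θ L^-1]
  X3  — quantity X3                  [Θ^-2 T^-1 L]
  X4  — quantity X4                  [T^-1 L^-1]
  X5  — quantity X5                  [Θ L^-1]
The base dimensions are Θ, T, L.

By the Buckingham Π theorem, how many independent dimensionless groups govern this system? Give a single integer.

3

Dimensional matrix (Θ×T×L by X1×X2×X3×X4×X5):
  Θ: [-2  1 -2  0  1]
  T: [-1  0 -1 -1  0]
  L: [ 1 -1  1 -1 -1]
Echelon form has 2 nonzero rows (pivots: X1,X2)
n=5, r=2 ⇒ 3 dimensionless groups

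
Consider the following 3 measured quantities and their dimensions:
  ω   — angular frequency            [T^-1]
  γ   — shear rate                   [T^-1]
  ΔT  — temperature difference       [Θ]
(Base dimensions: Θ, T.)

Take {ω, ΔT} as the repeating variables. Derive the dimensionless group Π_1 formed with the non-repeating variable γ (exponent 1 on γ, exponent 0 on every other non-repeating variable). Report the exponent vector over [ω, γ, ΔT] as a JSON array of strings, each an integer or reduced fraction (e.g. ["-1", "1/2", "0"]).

Exponent matrix [Θ,T] × [ω,γ,ΔT]:
  Θ: [ 0  0  1]
  T: [-1 -1  0]
RREF → pivots at {ω,ΔT} ⇒ r = 2
Pivot set = {ω,ΔT}, free = {γ}
RREF:
  r0: [   1    1    0]
  r1: [   0    0    1]
Fix exponent of γ at 1; solve each RREF row for its pivot's exponent:
  r0: exp(ω) + (1)·1 = 0 ⇒ exp(ω) = -1
  r1: exp(ΔT) + (0)·1 = 0 ⇒ exp(ΔT) = 0
Π_1 = ω^-1 · γ

["-1", "1", "0"]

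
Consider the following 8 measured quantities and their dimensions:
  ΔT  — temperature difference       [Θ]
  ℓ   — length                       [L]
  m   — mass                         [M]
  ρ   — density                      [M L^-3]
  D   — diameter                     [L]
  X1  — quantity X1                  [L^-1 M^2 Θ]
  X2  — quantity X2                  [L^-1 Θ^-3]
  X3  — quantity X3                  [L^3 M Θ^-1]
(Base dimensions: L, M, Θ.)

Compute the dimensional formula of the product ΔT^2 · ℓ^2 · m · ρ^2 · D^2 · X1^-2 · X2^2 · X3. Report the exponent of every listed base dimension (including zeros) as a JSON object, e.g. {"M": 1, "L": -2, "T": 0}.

{"L": 1, "M": 0, "Θ": -7}

Dimensional matrix (L×M×Θ by ΔT×ℓ×m×ρ×D×X1×X2×X3):
  L: [ 0  1  0 -3  1 -1 -1  3]
  M: [ 0  0  1  1  0  2  0  1]
  Θ: [ 1  0  0  0  0  1 -3 -1]
  [L]: (2)·0+(2)·1+(1)·0+(2)·-3+(2)·1+(-2)·-1+(2)·-1+(1)·3 = 1
  [M]: (2)·0+(2)·0+(1)·1+(2)·1+(2)·0+(-2)·2+(2)·0+(1)·1 = 0
  [Θ]: (2)·1+(2)·0+(1)·0+(2)·0+(2)·0+(-2)·1+(2)·-3+(1)·-1 = -7
⇒ L Θ^-7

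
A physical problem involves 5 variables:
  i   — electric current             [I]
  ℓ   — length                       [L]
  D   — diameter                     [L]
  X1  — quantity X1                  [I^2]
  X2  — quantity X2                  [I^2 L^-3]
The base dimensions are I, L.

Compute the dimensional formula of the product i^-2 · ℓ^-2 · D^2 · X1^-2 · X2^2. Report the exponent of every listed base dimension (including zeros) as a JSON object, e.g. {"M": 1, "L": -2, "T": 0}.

Exponent matrix [I,L] × [i,ℓ,D,X1,X2]:
  I: [ 1  0  0  2  2]
  L: [ 0  1  1  0 -3]
  [I]: (-2)·1+(-2)·0+(2)·0+(-2)·2+(2)·2 = -2
  [L]: (-2)·0+(-2)·1+(2)·1+(-2)·0+(2)·-3 = -6
⇒ I^-2 L^-6

{"I": -2, "L": -6}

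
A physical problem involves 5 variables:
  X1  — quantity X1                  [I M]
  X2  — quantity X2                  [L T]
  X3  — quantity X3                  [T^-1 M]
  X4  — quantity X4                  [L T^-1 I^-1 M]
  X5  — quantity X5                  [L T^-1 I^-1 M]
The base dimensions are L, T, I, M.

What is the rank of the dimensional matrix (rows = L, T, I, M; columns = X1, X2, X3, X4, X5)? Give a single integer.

3

Exponent matrix [L,T,I,M] × [X1,X2,X3,X4,X5]:
  L: [ 0  1  0  1  1]
  T: [ 0  1 -1 -1 -1]
  I: [ 1  0  0 -1 -1]
  M: [ 1  0  1  1  1]
Echelon form has 3 nonzero rows (pivots: X1,X2,X3)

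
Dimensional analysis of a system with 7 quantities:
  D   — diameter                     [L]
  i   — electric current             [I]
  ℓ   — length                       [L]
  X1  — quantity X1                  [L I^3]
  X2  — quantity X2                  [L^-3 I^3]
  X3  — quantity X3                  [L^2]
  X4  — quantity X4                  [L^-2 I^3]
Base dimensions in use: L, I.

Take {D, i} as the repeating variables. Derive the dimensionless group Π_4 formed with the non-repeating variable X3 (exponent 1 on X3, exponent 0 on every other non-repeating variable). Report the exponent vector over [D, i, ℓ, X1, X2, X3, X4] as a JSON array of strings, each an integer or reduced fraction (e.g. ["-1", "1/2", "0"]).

["-2", "0", "0", "0", "0", "1", "0"]

Exponent matrix [L,I] × [D,i,ℓ,X1,X2,X3,X4]:
  L: [ 1  0  1  1 -3  2 -2]
  I: [ 0  1  0  3  3  0  3]
Echelon form has 2 nonzero rows (pivots: D,i)
Repeat: D,i; free: ℓ,X1,X2,X3,X4
RREF:
  r0: [   1    0    1    1   -3    2   -2]
  r1: [   0    1    0    3    3    0    3]
Fix exponent of X3 at 1, ℓ at 0, X1 at 0, X2 at 0, X4 at 0; solve each RREF row for its pivot's exponent:
  r0: exp(D) + (2)·1 = 0 ⇒ exp(D) = -2
  r1: exp(i) + (0)·1 = 0 ⇒ exp(i) = 0
Π_4 = D^-2 · X3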